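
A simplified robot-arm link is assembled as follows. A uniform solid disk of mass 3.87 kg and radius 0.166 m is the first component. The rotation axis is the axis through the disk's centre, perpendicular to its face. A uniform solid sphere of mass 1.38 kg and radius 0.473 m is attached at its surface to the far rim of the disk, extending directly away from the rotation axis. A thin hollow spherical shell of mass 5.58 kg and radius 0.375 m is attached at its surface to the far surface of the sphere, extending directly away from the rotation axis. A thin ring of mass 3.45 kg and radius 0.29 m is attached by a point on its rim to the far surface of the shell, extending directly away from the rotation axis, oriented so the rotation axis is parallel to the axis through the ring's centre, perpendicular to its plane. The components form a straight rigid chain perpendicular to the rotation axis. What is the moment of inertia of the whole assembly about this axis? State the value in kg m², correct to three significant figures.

29.9

Solid disk: I_cm = (1/2)MR² = (1/2)(3.87)(0.166)² = 0.053321 kg m²; axis through the centre, so I = 0.053321 kg m².
Solid sphere: I_cm = (2/5)MR² = (2/5)(1.38)(0.473)² = 0.1235 kg m²; centre at d = 0.166 + 0.473 = 0.639 m, so I = I_cm + Md² gives I = 0.1235 + (1.38)(0.639)² = 0.68698 kg m².
Spherical shell: I_cm = (2/3)MR² = (2/3)(5.58)(0.375)² = 0.52312 kg m²; centre at d = 0.166 + 0.473 + 0.473 + 0.375 = 1.487 m, so I = I_cm + Md² gives I = 0.52312 + (5.58)(1.487)² = 12.861 kg m².
Thin ring: I_cm = MR² = (3.45)(0.29)² = 0.29014 kg m²; centre at d = 0.166 + 0.473 + 0.473 + 0.375 + 0.375 + 0.29 = 2.152 m, so I = I_cm + Md² gives I = 0.29014 + (3.45)(2.152)² = 16.267 kg m².
Total I = 0.053321 + 0.68698 + 12.861 + 16.267 = 29.869 kg m².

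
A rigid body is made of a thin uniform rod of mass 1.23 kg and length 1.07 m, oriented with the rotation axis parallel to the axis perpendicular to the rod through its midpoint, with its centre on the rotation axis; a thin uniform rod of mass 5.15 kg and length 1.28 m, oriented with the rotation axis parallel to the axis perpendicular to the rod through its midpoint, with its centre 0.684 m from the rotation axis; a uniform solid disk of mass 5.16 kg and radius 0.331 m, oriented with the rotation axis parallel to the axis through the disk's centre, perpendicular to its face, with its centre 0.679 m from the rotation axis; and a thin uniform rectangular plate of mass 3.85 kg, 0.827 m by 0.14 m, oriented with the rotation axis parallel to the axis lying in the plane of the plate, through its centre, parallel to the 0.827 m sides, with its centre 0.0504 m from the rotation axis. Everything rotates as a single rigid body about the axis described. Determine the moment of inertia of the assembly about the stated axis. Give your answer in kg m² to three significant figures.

Thin rod: I_cm = (1/12)ML² = (1/12)(1.23)(1.07)² = 0.11735 kg m²; axis through the centre, so I = 0.11735 kg m².
Thin rod: I_cm = (1/12)ML² = (1/12)(5.15)(1.28)² = 0.70315 kg m²; centre at d = 0.684 m, so I = I_cm + Md² gives I = 0.70315 + (5.15)(0.684)² = 3.1126 kg m².
Solid disk: I_cm = (1/2)MR² = (1/2)(5.16)(0.331)² = 0.28267 kg m²; centre at d = 0.679 m, so I = I_cm + Md² gives I = 0.28267 + (5.16)(0.679)² = 2.6616 kg m².
Rectangular plate: I_cm = (1/12)Mb² = (1/12)(3.85)(0.14)² = 0.0062883 kg m²; centre at d = 0.0504 m, so I = I_cm + Md² gives I = 0.0062883 + (3.85)(0.0504)² = 0.016068 kg m².
Total I = 0.11735 + 3.1126 + 2.6616 + 0.016068 = 5.9077 kg m².

5.91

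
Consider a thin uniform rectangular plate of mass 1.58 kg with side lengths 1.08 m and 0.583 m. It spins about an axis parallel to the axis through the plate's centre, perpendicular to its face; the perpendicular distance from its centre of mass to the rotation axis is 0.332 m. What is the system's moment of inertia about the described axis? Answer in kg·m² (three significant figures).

0.372

I_cm = (1/12)M(a²+b²) = (1/12)(1.58)[(1.08)² + (0.583)²] = 0.19833 kg·m²; centre at d = 0.332 m, so the parallel axis theorem gives I = 0.19833 + (1.58)(0.332)² = 0.37248 kg·m².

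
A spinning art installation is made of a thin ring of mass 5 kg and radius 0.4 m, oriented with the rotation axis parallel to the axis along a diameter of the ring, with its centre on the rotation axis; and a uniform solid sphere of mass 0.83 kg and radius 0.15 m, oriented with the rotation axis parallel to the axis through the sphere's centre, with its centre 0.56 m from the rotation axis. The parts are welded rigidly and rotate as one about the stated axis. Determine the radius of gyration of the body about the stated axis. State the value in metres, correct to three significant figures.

0.338

Thin ring: I_cm = (1/2)MR² = (1/2)(5)(0.4)² = 0.4 kg·m²; axis through the centre, so I = 0.4 kg·m².
Solid sphere: I_cm = (2/5)MR² = (2/5)(0.83)(0.15)² = 0.00747 kg·m²; centre at d = 0.56 m, so the parallel axis theorem gives I = 0.00747 + (0.83)(0.56)² = 0.26776 kg·m².
Total I = 0.66776 kg·m²; total mass M = 5.83 kg.
k = √(I/M) = √(0.66776/5.83) = 0.33844 m.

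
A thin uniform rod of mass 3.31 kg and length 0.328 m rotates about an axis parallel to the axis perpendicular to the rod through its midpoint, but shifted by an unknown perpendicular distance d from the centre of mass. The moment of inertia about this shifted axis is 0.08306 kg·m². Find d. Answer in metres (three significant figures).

About the centre-of-mass axis, I_cm = (1/12)ML² = (1/12)(3.31)(0.328)² = 0.029675 kg·m².
Parallel axis theorem: I = I_cm + Md², so Md² = 0.08306 − 0.029675 = 0.053385 kg·m².
d = √(0.053385 / 3.31) = 0.127 m.

0.127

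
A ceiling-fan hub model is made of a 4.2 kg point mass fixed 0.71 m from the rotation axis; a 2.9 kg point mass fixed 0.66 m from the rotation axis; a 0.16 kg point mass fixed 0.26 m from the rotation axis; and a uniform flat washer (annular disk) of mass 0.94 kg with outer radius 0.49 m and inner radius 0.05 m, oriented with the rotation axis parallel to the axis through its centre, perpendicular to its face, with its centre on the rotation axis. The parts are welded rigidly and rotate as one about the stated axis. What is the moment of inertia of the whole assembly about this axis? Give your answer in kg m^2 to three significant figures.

Point mass: I_cm = 0; centre at d = 0.71 m, so the parallel axis theorem gives I = 0 + (4.2)(0.71)² = 2.1172 kg m^2.
Point mass: I_cm = 0; centre at d = 0.66 m, so the parallel axis theorem gives I = 0 + (2.9)(0.66)² = 1.2632 kg m^2.
Point mass: I_cm = 0; centre at d = 0.26 m, so the parallel axis theorem gives I = 0 + (0.16)(0.26)² = 0.010816 kg m^2.
Annular disk: I_cm = (1/2)M(R²+r²) = (1/2)(0.94)[(0.49)² + (0.05)²] = 0.11402 kg m^2; axis through the centre, so I = 0.11402 kg m^2.
Total I = 2.1172 + 1.2632 + 0.010816 + 0.11402 = 3.5053 kg m^2.

3.51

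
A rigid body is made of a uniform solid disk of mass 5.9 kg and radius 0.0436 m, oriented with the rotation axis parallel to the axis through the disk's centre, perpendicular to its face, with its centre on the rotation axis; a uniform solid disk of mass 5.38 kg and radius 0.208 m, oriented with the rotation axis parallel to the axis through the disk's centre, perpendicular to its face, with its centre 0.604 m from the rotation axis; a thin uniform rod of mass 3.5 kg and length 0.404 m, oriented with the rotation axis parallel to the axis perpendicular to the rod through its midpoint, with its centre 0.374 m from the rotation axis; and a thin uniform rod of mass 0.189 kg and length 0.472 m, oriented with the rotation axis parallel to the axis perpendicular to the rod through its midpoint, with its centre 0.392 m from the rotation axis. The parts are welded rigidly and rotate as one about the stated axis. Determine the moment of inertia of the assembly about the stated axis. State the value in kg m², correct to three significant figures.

2.65

Solid disk: I_cm = (1/2)MR² = (1/2)(5.9)(0.0436)² = 0.0056078 kg m²; axis through the centre, so I = 0.0056078 kg m².
Solid disk: I_cm = (1/2)MR² = (1/2)(5.38)(0.208)² = 0.11638 kg m²; centre at d = 0.604 m, so the parallel axis theorem gives I = 0.11638 + (5.38)(0.604)² = 2.0791 kg m².
Thin rod: I_cm = (1/12)ML² = (1/12)(3.5)(0.404)² = 0.047605 kg m²; centre at d = 0.374 m, so the parallel axis theorem gives I = 0.047605 + (3.5)(0.374)² = 0.53717 kg m².
Thin rod: I_cm = (1/12)ML² = (1/12)(0.189)(0.472)² = 0.0035088 kg m²; centre at d = 0.392 m, so the parallel axis theorem gives I = 0.0035088 + (0.189)(0.392)² = 0.032551 kg m².
Total I = 0.0056078 + 2.0791 + 0.53717 + 0.032551 = 2.6544 kg m².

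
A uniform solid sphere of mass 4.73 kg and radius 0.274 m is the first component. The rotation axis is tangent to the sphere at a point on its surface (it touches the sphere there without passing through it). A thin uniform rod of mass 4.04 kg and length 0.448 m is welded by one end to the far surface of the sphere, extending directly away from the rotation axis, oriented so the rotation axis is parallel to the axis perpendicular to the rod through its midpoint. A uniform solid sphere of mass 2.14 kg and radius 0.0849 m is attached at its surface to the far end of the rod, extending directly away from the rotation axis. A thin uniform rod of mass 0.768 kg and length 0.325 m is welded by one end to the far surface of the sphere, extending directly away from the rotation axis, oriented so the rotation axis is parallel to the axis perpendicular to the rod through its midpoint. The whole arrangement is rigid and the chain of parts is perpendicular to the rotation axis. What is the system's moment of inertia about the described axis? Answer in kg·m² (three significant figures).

6.84

Solid sphere: I_cm = (2/5)MR² = (2/5)(4.73)(0.274)² = 0.14204 kg·m²; centre at d = 0.274 m, so the parallel axis theorem gives I = 0.14204 + (4.73)(0.274)² = 0.49715 kg·m².
Thin rod: I_cm = (1/12)ML² = (1/12)(4.04)(0.448)² = 0.06757 kg·m²; centre at d = 0.274 + 0.274 + 0.224 = 0.772 m, so the parallel axis theorem gives I = 0.06757 + (4.04)(0.772)² = 2.4753 kg·m².
Solid sphere: I_cm = (2/5)MR² = (2/5)(2.14)(0.0849)² = 0.0061701 kg·m²; centre at d = 0.274 + 0.274 + 0.224 + 0.224 + 0.0849 = 1.0809 m, so the parallel axis theorem gives I = 0.0061701 + (2.14)(1.0809)² = 2.5064 kg·m².
Thin rod: I_cm = (1/12)ML² = (1/12)(0.768)(0.325)² = 0.00676 kg·m²; centre at d = 0.274 + 0.274 + 0.224 + 0.224 + 0.0849 + 0.0849 + 0.1625 = 1.3283 m, so the parallel axis theorem gives I = 0.00676 + (0.768)(1.3283)² = 1.3618 kg·m².
Total I = 0.49715 + 2.4753 + 2.5064 + 1.3618 = 6.8407 kg·m².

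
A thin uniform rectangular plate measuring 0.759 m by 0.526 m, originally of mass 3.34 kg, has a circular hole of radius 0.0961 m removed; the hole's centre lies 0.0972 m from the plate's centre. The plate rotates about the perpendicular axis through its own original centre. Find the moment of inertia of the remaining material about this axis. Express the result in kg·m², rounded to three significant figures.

0.234

Unpierced body about its centre: I₀ = (1/12)M(a²+b²) = (1/12)(3.34)[(0.759)² + (0.526)²] = 0.23735 kg·m².
The removed disk has mass m = M·πr²/(ab) = (3.34)·π(0.0961)²/(0.759·0.526) = 0.24273 kg (same uniform areal density).
Its moment of inertia about the rotation axis (parallel-axis theorem): I_hole = (1/2)mr² + md² = (1/2)(0.24273)(0.0961)² + (0.24273)(0.0972)² = 0.003414 kg·m².
Treating the hole as negative mass, I = I₀ − I_hole = 0.23735 − 0.003414 = 0.23394 kg·m².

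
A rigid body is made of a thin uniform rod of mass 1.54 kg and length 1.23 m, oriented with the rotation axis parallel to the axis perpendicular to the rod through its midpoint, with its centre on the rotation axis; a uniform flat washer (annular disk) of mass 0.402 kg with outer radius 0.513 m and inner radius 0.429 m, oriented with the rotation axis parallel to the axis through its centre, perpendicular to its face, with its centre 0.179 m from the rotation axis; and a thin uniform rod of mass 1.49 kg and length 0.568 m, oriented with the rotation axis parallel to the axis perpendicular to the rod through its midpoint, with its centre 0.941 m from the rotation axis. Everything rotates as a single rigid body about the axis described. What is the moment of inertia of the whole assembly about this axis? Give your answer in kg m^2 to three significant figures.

Thin rod: I_cm = (1/12)ML² = (1/12)(1.54)(1.23)² = 0.19416 kg m^2; axis through the centre, so I = 0.19416 kg m^2.
Annular disk: I_cm = (1/2)M(R²+r²) = (1/2)(0.402)[(0.513)² + (0.429)²] = 0.089889 kg m^2; centre at d = 0.179 m, so the parallel axis theorem gives I = 0.089889 + (0.402)(0.179)² = 0.10277 kg m^2.
Thin rod: I_cm = (1/12)ML² = (1/12)(1.49)(0.568)² = 0.040059 kg m^2; centre at d = 0.941 m, so the parallel axis theorem gives I = 0.040059 + (1.49)(0.941)² = 1.3594 kg m^2.
Total I = 0.19416 + 0.10277 + 1.3594 = 1.6564 kg m^2.

1.66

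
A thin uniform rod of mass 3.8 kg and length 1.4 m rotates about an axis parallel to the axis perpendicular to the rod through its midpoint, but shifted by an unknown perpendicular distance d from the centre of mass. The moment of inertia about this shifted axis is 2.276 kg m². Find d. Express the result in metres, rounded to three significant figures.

About the centre-of-mass axis, I_cm = (1/12)ML² = (1/12)(3.8)(1.4)² = 0.62067 kg m².
Parallel axis theorem: I = I_cm + Md², so Md² = 2.276 − 0.62067 = 1.6553 kg m².
d = √(1.6553 / 3.8) = 0.66001 m.

0.660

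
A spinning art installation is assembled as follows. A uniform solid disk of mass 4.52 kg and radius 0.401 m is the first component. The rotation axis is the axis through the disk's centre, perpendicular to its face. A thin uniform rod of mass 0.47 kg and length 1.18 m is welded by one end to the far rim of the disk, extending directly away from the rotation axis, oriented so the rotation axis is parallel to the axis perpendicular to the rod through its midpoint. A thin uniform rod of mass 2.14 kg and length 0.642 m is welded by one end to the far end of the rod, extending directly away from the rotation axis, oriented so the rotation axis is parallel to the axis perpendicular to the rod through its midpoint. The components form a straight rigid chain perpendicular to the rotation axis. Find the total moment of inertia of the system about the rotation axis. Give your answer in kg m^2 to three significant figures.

Solid disk: I_cm = (1/2)MR² = (1/2)(4.52)(0.401)² = 0.36341 kg m^2; axis through the centre, so I = 0.36341 kg m^2.
Thin rod: I_cm = (1/12)ML² = (1/12)(0.47)(1.18)² = 0.054536 kg m^2; centre at d = 0.401 + 0.59 = 0.991 m, so I = I_cm + Md² gives I = 0.054536 + (0.47)(0.991)² = 0.51611 kg m^2.
Thin rod: I_cm = (1/12)ML² = (1/12)(2.14)(0.642)² = 0.073503 kg m^2; centre at d = 0.401 + 0.59 + 0.59 + 0.321 = 1.902 m, so I = I_cm + Md² gives I = 0.073503 + (2.14)(1.902)² = 7.8152 kg m^2.
Total I = 0.36341 + 0.51611 + 7.8152 = 8.6947 kg m^2.

8.69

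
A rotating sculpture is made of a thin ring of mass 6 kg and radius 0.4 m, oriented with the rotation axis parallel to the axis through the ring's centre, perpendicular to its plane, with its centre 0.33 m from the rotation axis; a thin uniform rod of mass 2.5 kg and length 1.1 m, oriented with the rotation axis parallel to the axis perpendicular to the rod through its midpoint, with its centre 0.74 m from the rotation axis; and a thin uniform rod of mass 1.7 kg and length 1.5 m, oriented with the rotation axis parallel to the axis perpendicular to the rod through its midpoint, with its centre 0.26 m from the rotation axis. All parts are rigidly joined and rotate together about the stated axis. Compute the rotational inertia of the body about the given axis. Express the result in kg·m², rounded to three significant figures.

Thin ring: I_cm = MR² = (6)(0.4)² = 0.96 kg·m²; centre at d = 0.33 m, so I = I_cm + Md² gives I = 0.96 + (6)(0.33)² = 1.6134 kg·m².
Thin rod: I_cm = (1/12)ML² = (1/12)(2.5)(1.1)² = 0.25208 kg·m²; centre at d = 0.74 m, so I = I_cm + Md² gives I = 0.25208 + (2.5)(0.74)² = 1.6211 kg·m².
Thin rod: I_cm = (1/12)ML² = (1/12)(1.7)(1.5)² = 0.31875 kg·m²; centre at d = 0.26 m, so I = I_cm + Md² gives I = 0.31875 + (1.7)(0.26)² = 0.43367 kg·m².
Total I = 1.6134 + 1.6211 + 0.43367 = 3.6682 kg·m².

3.67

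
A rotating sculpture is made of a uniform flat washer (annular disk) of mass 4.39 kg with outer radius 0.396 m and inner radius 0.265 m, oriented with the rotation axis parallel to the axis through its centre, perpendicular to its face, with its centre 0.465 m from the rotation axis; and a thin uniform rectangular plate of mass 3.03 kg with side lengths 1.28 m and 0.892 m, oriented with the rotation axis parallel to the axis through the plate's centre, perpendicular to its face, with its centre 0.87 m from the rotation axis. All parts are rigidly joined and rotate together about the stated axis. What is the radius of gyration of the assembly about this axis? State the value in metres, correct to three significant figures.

0.766

Annular disk: I_cm = (1/2)M(R²+r²) = (1/2)(4.39)[(0.396)² + (0.265)²] = 0.49835 kg m^2; centre at d = 0.465 m, so I = I_cm + Md² gives I = 0.49835 + (4.39)(0.465)² = 1.4476 kg m^2.
Rectangular plate: I_cm = (1/12)M(a²+b²) = (1/12)(3.03)[(1.28)² + (0.892)²] = 0.6146 kg m^2; centre at d = 0.87 m, so I = I_cm + Md² gives I = 0.6146 + (3.03)(0.87)² = 2.908 kg m^2.
Total I = 4.3556 kg m^2; total mass M = 7.42 kg.
k = √(I/M) = √(4.3556/7.42) = 0.76616 m.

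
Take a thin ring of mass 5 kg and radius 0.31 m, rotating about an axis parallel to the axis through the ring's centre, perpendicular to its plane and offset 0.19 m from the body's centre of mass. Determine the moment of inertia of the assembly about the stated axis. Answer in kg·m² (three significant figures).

0.661

I_cm = MR² = (5)(0.31)² = 0.4805 kg·m²; centre at d = 0.19 m, so the parallel axis theorem gives I = 0.4805 + (5)(0.19)² = 0.661 kg·m².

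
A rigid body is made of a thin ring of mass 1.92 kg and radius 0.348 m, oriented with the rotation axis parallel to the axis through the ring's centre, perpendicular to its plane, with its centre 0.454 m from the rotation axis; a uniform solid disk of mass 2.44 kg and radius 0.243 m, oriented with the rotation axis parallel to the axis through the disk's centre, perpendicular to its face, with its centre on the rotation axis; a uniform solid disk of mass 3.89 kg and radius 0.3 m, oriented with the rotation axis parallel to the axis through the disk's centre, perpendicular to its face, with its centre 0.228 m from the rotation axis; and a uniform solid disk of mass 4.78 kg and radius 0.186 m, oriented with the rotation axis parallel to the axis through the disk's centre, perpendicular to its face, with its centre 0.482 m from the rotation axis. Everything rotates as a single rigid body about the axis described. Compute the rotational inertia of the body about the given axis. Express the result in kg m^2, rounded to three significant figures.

Thin ring: I_cm = MR² = (1.92)(0.348)² = 0.23252 kg m^2; centre at d = 0.454 m, so I = I_cm + Md² gives I = 0.23252 + (1.92)(0.454)² = 0.62826 kg m^2.
Solid disk: I_cm = (1/2)MR² = (1/2)(2.44)(0.243)² = 0.07204 kg m^2; axis through the centre, so I = 0.07204 kg m^2.
Solid disk: I_cm = (1/2)MR² = (1/2)(3.89)(0.3)² = 0.17505 kg m^2; centre at d = 0.228 m, so I = I_cm + Md² gives I = 0.17505 + (3.89)(0.228)² = 0.37727 kg m^2.
Solid disk: I_cm = (1/2)MR² = (1/2)(4.78)(0.186)² = 0.082684 kg m^2; centre at d = 0.482 m, so I = I_cm + Md² gives I = 0.082684 + (4.78)(0.482)² = 1.1932 kg m^2.
Total I = 0.62826 + 0.07204 + 0.37727 + 1.1932 = 2.2708 kg m^2.

2.27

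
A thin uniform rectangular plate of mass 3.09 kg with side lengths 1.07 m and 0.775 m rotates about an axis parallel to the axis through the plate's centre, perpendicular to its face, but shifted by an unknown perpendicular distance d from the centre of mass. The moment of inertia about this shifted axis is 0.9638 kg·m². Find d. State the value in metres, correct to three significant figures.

0.408

About the centre-of-mass axis, I_cm = (1/12)M(a²+b²) = (1/12)(3.09)[(1.07)² + (0.775)²] = 0.44947 kg·m².
Parallel axis theorem: I = I_cm + Md², so Md² = 0.9638 − 0.44947 = 0.51433 kg·m².
d = √(0.51433 / 3.09) = 0.40798 m.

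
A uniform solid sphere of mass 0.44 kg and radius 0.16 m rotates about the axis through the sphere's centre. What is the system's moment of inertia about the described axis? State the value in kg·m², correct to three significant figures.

I_cm = (2/5)MR² = (2/5)(0.44)(0.16)² = 0.0045056 kg·m²; axis through the centre, so I = 0.0045056 kg·m².

0.00451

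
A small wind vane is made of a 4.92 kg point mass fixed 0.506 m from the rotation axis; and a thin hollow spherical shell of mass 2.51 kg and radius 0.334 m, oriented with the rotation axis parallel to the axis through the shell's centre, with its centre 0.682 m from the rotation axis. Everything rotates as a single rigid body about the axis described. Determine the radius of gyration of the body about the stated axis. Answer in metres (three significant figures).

0.593

Point mass: I_cm = 0; centre at d = 0.506 m, so the parallel axis theorem gives I = 0 + (4.92)(0.506)² = 1.2597 kg m².
Spherical shell: I_cm = (2/3)MR² = (2/3)(2.51)(0.334)² = 0.18667 kg m²; centre at d = 0.682 m, so the parallel axis theorem gives I = 0.18667 + (2.51)(0.682)² = 1.3541 kg m².
Total I = 2.6138 kg m²; total mass M = 7.43 kg.
k = √(I/M) = √(2.6138/7.43) = 0.59312 m.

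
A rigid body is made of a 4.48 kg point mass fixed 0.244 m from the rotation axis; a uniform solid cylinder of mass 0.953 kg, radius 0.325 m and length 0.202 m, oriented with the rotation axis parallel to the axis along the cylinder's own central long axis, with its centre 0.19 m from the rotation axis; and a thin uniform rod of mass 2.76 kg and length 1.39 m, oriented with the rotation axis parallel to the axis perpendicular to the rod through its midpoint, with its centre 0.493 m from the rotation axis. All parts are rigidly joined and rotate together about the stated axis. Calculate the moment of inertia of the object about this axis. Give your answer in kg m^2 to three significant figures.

Point mass: I_cm = 0; centre at d = 0.244 m, so I = I_cm + Md² gives I = 0 + (4.48)(0.244)² = 0.26672 kg m^2.
Solid cylinder: I_cm = (1/2)MR² = (1/2)(0.953)(0.325)² = 0.05033 kg m^2; centre at d = 0.19 m, so I = I_cm + Md² gives I = 0.05033 + (0.953)(0.19)² = 0.084734 kg m^2.
Thin rod: I_cm = (1/12)ML² = (1/12)(2.76)(1.39)² = 0.44438 kg m^2; centre at d = 0.493 m, so I = I_cm + Md² gives I = 0.44438 + (2.76)(0.493)² = 1.1152 kg m^2.
Total I = 0.26672 + 0.084734 + 1.1152 = 1.4667 kg m^2.

1.47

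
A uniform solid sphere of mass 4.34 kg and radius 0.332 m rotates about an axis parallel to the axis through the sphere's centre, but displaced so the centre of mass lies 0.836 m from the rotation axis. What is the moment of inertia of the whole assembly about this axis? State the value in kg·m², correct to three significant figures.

3.22

I_cm = (2/5)MR² = (2/5)(4.34)(0.332)² = 0.19135 kg·m²; centre at d = 0.836 m, so the parallel axis theorem gives I = 0.19135 + (4.34)(0.836)² = 3.2246 kg·m².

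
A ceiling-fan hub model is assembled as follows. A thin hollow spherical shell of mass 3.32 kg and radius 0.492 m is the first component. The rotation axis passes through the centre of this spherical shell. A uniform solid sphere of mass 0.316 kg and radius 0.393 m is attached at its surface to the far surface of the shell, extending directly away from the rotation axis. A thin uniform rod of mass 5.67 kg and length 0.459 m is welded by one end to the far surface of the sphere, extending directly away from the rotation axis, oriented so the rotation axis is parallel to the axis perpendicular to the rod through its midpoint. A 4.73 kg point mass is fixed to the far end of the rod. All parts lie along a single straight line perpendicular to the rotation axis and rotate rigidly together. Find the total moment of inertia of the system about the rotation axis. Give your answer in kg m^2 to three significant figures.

Spherical shell: I_cm = (2/3)MR² = (2/3)(3.32)(0.492)² = 0.53577 kg m^2; axis through the centre, so I = 0.53577 kg m^2.
Solid sphere: I_cm = (2/5)MR² = (2/5)(0.316)(0.393)² = 0.019522 kg m^2; centre at d = 0.492 + 0.393 = 0.885 m, so I = I_cm + Md² gives I = 0.019522 + (0.316)(0.885)² = 0.26702 kg m^2.
Thin rod: I_cm = (1/12)ML² = (1/12)(5.67)(0.459)² = 0.099547 kg m^2; centre at d = 0.492 + 0.393 + 0.393 + 0.2295 = 1.5075 m, so I = I_cm + Md² gives I = 0.099547 + (5.67)(1.5075)² = 12.985 kg m^2.
Point mass: I_cm = 0; centre at d = 0.492 + 0.393 + 0.393 + 0.2295 + 0.2295 = 1.737 m, so I = I_cm + Md² gives I = 0 + (4.73)(1.737)² = 14.271 kg m^2.
Total I = 0.53577 + 0.26702 + 12.985 + 14.271 = 28.059 kg m^2.

28.1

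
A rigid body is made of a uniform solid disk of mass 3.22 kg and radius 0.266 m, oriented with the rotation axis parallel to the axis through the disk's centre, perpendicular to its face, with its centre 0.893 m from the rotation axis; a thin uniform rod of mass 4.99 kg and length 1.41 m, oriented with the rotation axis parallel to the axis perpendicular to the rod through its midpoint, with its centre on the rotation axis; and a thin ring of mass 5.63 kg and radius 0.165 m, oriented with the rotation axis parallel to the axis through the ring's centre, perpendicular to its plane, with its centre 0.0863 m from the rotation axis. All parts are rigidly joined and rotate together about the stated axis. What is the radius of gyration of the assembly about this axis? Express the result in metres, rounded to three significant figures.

Solid disk: I_cm = (1/2)MR² = (1/2)(3.22)(0.266)² = 0.11392 kg·m²; centre at d = 0.893 m, so the parallel axis theorem gives I = 0.11392 + (3.22)(0.893)² = 2.6817 kg·m².
Thin rod: I_cm = (1/12)ML² = (1/12)(4.99)(1.41)² = 0.82672 kg·m²; axis through the centre, so I = 0.82672 kg·m².
Thin ring: I_cm = MR² = (5.63)(0.165)² = 0.15328 kg·m²; centre at d = 0.0863 m, so the parallel axis theorem gives I = 0.15328 + (5.63)(0.0863)² = 0.19521 kg·m².
Total I = 3.7036 kg·m²; total mass M = 13.84 kg.
k = √(I/M) = √(3.7036/13.84) = 0.5173 m.

0.517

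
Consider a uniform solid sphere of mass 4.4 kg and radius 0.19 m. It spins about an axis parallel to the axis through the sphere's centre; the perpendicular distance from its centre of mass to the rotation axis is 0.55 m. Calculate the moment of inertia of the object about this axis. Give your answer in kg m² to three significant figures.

1.39

I_cm = (2/5)MR² = (2/5)(4.4)(0.19)² = 0.063536 kg m²; centre at d = 0.55 m, so the parallel axis theorem gives I = 0.063536 + (4.4)(0.55)² = 1.3945 kg m².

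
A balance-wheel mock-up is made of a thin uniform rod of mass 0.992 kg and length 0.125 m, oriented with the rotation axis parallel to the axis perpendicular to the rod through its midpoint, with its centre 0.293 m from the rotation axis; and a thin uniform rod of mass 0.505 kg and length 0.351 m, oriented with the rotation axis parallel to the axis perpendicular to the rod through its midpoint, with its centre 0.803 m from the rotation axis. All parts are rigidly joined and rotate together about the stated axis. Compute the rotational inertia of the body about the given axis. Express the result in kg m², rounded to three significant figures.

0.417

Thin rod: I_cm = (1/12)ML² = (1/12)(0.992)(0.125)² = 0.0012917 kg m²; centre at d = 0.293 m, so I = I_cm + Md² gives I = 0.0012917 + (0.992)(0.293)² = 0.086454 kg m².
Thin rod: I_cm = (1/12)ML² = (1/12)(0.505)(0.351)² = 0.0051847 kg m²; centre at d = 0.803 m, so I = I_cm + Md² gives I = 0.0051847 + (0.505)(0.803)² = 0.33081 kg m².
Total I = 0.086454 + 0.33081 = 0.41727 kg m².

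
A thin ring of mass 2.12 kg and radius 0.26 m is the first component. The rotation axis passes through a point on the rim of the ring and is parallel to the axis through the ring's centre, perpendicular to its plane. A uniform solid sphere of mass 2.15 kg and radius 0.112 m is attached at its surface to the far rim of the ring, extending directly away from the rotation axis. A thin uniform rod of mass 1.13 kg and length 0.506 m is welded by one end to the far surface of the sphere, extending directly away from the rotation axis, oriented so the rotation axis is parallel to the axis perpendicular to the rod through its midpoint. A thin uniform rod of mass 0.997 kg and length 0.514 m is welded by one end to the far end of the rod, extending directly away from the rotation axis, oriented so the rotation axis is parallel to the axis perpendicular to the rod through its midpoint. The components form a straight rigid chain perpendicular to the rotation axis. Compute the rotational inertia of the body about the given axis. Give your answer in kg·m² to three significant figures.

Thin ring: I_cm = MR² = (2.12)(0.26)² = 0.14331 kg·m²; centre at d = 0.26 m, so the parallel axis theorem gives I = 0.14331 + (2.12)(0.26)² = 0.28662 kg·m².
Solid sphere: I_cm = (2/5)MR² = (2/5)(2.15)(0.112)² = 0.010788 kg·m²; centre at d = 0.26 + 0.26 + 0.112 = 0.632 m, so the parallel axis theorem gives I = 0.010788 + (2.15)(0.632)² = 0.86955 kg·m².
Thin rod: I_cm = (1/12)ML² = (1/12)(1.13)(0.506)² = 0.02411 kg·m²; centre at d = 0.26 + 0.26 + 0.112 + 0.112 + 0.253 = 0.997 m, so the parallel axis theorem gives I = 0.02411 + (1.13)(0.997)² = 1.1473 kg·m².
Thin rod: I_cm = (1/12)ML² = (1/12)(0.997)(0.514)² = 0.02195 kg·m²; centre at d = 0.26 + 0.26 + 0.112 + 0.112 + 0.253 + 0.253 + 0.257 = 1.507 m, so the parallel axis theorem gives I = 0.02195 + (0.997)(1.507)² = 2.2862 kg·m².
Total I = 0.28662 + 0.86955 + 1.1473 + 2.2862 = 4.5897 kg·m².

4.59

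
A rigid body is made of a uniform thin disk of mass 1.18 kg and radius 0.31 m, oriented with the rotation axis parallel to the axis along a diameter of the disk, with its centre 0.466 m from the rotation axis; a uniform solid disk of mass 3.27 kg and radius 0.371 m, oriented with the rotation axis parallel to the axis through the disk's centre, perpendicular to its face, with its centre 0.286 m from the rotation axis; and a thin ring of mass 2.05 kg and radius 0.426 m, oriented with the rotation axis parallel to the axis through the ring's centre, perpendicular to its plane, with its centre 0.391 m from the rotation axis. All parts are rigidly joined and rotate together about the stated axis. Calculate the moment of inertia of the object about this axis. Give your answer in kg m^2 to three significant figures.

1.46

Thin disk: I_cm = (1/4)MR² = (1/4)(1.18)(0.31)² = 0.028349 kg m^2; centre at d = 0.466 m, so I = I_cm + Md² gives I = 0.028349 + (1.18)(0.466)² = 0.28459 kg m^2.
Solid disk: I_cm = (1/2)MR² = (1/2)(3.27)(0.371)² = 0.22504 kg m^2; centre at d = 0.286 m, so I = I_cm + Md² gives I = 0.22504 + (3.27)(0.286)² = 0.49252 kg m^2.
Thin ring: I_cm = MR² = (2.05)(0.426)² = 0.37203 kg m^2; centre at d = 0.391 m, so I = I_cm + Md² gives I = 0.37203 + (2.05)(0.391)² = 0.68543 kg m^2.
Total I = 0.28459 + 0.49252 + 0.68543 = 1.4625 kg m^2.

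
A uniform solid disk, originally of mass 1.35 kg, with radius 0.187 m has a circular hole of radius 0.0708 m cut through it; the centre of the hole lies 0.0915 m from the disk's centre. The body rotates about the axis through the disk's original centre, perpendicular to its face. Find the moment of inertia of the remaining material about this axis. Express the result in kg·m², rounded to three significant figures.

Unpierced body about its centre: I₀ = (1/2)MR² = (1/2)(1.35)(0.187)² = 0.023604 kg·m².
The removed disk has mass m = M·(r/R)² = (1.35)(0.0708/0.187)² = 0.19352 kg (same uniform areal density).
Its moment of inertia about the rotation axis (parallel-axis theorem): I_hole = (1/2)mr² + md² = (1/2)(0.19352)(0.0708)² + (0.19352)(0.0915)² = 0.0021052 kg·m².
Treating the hole as negative mass, I = I₀ − I_hole = 0.023604 − 0.0021052 = 0.021499 kg·m².

0.0215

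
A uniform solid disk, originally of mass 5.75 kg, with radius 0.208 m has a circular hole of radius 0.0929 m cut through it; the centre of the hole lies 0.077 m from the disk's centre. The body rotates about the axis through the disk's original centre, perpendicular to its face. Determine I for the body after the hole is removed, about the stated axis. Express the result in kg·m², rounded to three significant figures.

0.113

Unpierced body about its centre: I₀ = (1/2)MR² = (1/2)(5.75)(0.208)² = 0.12438 kg·m².
The removed disk has mass m = M·(r/R)² = (5.75)(0.0929/0.208)² = 1.147 kg (same uniform areal density).
Its moment of inertia about the rotation axis (parallel-axis theorem): I_hole = (1/2)mr² + md² = (1/2)(1.147)(0.0929)² + (1.147)(0.077)² = 0.01175 kg·m².
Treating the hole as negative mass, I = I₀ − I_hole = 0.12438 − 0.01175 = 0.11263 kg·m².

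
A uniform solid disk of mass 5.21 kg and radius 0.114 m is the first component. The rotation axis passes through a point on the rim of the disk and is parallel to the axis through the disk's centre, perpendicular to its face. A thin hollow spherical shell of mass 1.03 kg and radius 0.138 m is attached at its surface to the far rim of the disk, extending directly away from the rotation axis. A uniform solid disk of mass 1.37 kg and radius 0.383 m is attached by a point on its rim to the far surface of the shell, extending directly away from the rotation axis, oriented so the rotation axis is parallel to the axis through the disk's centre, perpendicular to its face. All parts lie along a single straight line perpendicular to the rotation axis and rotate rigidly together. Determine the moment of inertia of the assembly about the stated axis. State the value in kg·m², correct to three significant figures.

1.43

Solid disk: I_cm = (1/2)MR² = (1/2)(5.21)(0.114)² = 0.033855 kg·m²; centre at d = 0.114 m, so I = I_cm + Md² gives I = 0.033855 + (5.21)(0.114)² = 0.10156 kg·m².
Spherical shell: I_cm = (2/3)MR² = (2/3)(1.03)(0.138)² = 0.013077 kg·m²; centre at d = 0.114 + 0.114 + 0.138 = 0.366 m, so I = I_cm + Md² gives I = 0.013077 + (1.03)(0.366)² = 0.15105 kg·m².
Solid disk: I_cm = (1/2)MR² = (1/2)(1.37)(0.383)² = 0.10048 kg·m²; centre at d = 0.114 + 0.114 + 0.138 + 0.138 + 0.383 = 0.887 m, so I = I_cm + Md² gives I = 0.10048 + (1.37)(0.887)² = 1.1784 kg·m².
Total I = 0.10156 + 0.15105 + 1.1784 = 1.431 kg·m².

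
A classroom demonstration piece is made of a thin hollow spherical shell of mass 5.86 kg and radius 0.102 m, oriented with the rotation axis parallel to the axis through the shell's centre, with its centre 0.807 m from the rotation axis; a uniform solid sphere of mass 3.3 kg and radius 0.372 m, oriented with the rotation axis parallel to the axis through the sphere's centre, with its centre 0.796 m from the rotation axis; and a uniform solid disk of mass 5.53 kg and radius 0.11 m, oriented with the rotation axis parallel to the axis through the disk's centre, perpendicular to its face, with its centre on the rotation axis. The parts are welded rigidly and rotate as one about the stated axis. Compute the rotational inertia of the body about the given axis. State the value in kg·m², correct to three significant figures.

Spherical shell: I_cm = (2/3)MR² = (2/3)(5.86)(0.102)² = 0.040645 kg·m²; centre at d = 0.807 m, so the parallel axis theorem gives I = 0.040645 + (5.86)(0.807)² = 3.857 kg·m².
Solid sphere: I_cm = (2/5)MR² = (2/5)(3.3)(0.372)² = 0.18267 kg·m²; centre at d = 0.796 m, so the parallel axis theorem gives I = 0.18267 + (3.3)(0.796)² = 2.2736 kg·m².
Solid disk: I_cm = (1/2)MR² = (1/2)(5.53)(0.11)² = 0.033457 kg·m²; axis through the centre, so I = 0.033457 kg·m².
Total I = 3.857 + 2.2736 + 0.033457 = 6.164 kg·m².

6.16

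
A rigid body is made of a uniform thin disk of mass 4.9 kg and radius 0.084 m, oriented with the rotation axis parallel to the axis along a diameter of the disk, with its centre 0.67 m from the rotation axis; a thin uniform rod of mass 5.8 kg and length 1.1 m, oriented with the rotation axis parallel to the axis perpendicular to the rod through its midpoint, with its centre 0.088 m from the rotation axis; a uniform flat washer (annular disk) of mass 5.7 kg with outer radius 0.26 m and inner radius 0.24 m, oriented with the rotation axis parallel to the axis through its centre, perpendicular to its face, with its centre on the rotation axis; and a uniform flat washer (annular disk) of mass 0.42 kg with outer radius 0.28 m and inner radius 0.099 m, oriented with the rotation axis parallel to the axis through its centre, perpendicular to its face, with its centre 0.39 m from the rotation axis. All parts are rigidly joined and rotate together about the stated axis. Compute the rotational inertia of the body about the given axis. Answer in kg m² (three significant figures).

3.28

Thin disk: I_cm = (1/4)MR² = (1/4)(4.9)(0.084)² = 0.0086436 kg m²; centre at d = 0.67 m, so the parallel axis theorem gives I = 0.0086436 + (4.9)(0.67)² = 2.2083 kg m².
Thin rod: I_cm = (1/12)ML² = (1/12)(5.8)(1.1)² = 0.58483 kg m²; centre at d = 0.088 m, so the parallel axis theorem gives I = 0.58483 + (5.8)(0.088)² = 0.62975 kg m².
Annular disk: I_cm = (1/2)M(R²+r²) = (1/2)(5.7)[(0.26)² + (0.24)²] = 0.35682 kg m²; axis through the centre, so I = 0.35682 kg m².
Annular disk: I_cm = (1/2)M(R²+r²) = (1/2)(0.42)[(0.28)² + (0.099)²] = 0.018522 kg m²; centre at d = 0.39 m, so the parallel axis theorem gives I = 0.018522 + (0.42)(0.39)² = 0.082404 kg m².
Total I = 2.2083 + 0.62975 + 0.35682 + 0.082404 = 3.2772 kg m².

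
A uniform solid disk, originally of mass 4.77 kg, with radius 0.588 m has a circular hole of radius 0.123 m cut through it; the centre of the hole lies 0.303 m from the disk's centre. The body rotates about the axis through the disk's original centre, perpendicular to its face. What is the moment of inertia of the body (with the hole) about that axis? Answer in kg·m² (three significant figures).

Unpierced body about its centre: I₀ = (1/2)MR² = (1/2)(4.77)(0.588)² = 0.8246 kg·m².
The removed disk has mass m = M·(r/R)² = (4.77)(0.123/0.588)² = 0.20872 kg (same uniform areal density).
Its moment of inertia about the rotation axis (parallel-axis theorem): I_hole = (1/2)mr² + md² = (1/2)(0.20872)(0.123)² + (0.20872)(0.303)² = 0.020742 kg·m².
Treating the hole as negative mass, I = I₀ − I_hole = 0.8246 − 0.020742 = 0.80386 kg·m².

0.804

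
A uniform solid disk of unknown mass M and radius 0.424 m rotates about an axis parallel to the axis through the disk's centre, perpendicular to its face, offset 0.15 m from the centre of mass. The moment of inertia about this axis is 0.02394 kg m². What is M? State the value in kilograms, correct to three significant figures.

I = I_cm + Md² = (1/2)MR² + Md² = M·[0.5·(0.424)² + (0.15)²] = M·0.11239.
So M = 0.02394 / 0.11239 = 0.21301 kg.

0.213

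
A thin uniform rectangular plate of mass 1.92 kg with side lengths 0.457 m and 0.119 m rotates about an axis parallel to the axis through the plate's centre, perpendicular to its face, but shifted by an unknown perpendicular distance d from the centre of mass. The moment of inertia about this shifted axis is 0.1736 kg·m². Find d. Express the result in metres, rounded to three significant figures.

About the centre-of-mass axis, I_cm = (1/12)M(a²+b²) = (1/12)(1.92)[(0.457)² + (0.119)²] = 0.035682 kg·m².
Parallel axis theorem: I = I_cm + Md², so Md² = 0.1736 − 0.035682 = 0.13792 kg·m².
d = √(0.13792 / 1.92) = 0.26802 m.

0.268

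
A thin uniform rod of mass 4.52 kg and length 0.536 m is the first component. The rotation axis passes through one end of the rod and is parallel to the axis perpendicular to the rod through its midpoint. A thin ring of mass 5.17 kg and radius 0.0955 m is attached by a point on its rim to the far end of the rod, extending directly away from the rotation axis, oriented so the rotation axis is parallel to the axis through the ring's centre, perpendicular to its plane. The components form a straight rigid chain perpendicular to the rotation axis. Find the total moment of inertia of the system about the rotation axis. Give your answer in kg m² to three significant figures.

Thin rod: I_cm = (1/12)ML² = (1/12)(4.52)(0.536)² = 0.10821 kg m²; centre at d = 0.268 m, so I = I_cm + Md² gives I = 0.10821 + (4.52)(0.268)² = 0.43286 kg m².
Thin ring: I_cm = MR² = (5.17)(0.0955)² = 0.047152 kg m²; centre at d = 0.268 + 0.268 + 0.0955 = 0.6315 m, so I = I_cm + Md² gives I = 0.047152 + (5.17)(0.6315)² = 2.1089 kg m².
Total I = 0.43286 + 2.1089 = 2.5418 kg m².

2.54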